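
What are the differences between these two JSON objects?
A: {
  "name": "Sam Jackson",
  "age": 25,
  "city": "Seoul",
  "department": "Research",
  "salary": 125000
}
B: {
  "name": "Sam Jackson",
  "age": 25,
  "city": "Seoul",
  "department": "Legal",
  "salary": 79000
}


Comparing each field (in key order):
  name: same
  age: same
  city: same
  department: DIFFERENT
  salary: DIFFERENT
Differences:
  department: Research -> Legal
  salary: 125000 -> 79000

2 field(s) changed

2 changes: department, salary


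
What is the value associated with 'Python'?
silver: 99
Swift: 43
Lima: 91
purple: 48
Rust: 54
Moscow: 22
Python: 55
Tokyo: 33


Looking up key 'Python'
Value: 55

55


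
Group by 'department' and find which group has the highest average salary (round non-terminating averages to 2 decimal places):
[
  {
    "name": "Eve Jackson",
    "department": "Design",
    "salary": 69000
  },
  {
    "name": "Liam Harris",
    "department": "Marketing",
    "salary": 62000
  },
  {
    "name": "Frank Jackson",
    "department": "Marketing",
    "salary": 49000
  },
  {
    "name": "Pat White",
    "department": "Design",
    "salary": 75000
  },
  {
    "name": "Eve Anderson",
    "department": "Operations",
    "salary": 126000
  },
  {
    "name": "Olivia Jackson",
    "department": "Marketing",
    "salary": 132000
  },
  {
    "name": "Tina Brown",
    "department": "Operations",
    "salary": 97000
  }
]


Group by: department

Groups:
  Design: 2 people, avg salary = 144000/2 = $72000
  Marketing: 3 people, avg salary = 243000/3 = $81000
  Operations: 2 people, avg salary = 223000/2 = $111500

Highest average salary: Operations ($111500)

Operations ($111500)


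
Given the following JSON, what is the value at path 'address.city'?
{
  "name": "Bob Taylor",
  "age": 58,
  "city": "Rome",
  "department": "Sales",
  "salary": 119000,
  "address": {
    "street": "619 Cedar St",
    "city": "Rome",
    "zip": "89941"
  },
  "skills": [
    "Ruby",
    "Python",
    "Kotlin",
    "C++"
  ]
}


Query: address.city
Path: address -> city
Value: Rome

Rome


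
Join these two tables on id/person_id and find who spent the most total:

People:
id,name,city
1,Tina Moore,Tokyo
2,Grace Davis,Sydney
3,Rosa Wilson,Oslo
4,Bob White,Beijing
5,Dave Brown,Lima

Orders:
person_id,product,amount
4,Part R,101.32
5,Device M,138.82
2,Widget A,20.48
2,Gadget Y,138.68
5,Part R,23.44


Join on: people.id = orders.person_id

Joined rows:
  Bob White (Beijing) bought Part R for $101.32
  Dave Brown (Lima) bought Device M for $138.82
  Grace Davis (Sydney) bought Widget A for $20.48
  Grace Davis (Sydney) bought Gadget Y for $138.68
  Dave Brown (Lima) bought Part R for $23.44

Total per person:
  Dave Brown: $162.26
  Grace Davis: $159.16
  Bob White: $101.32

Top spender: Dave Brown ($162.26)

Dave Brown ($162.26)


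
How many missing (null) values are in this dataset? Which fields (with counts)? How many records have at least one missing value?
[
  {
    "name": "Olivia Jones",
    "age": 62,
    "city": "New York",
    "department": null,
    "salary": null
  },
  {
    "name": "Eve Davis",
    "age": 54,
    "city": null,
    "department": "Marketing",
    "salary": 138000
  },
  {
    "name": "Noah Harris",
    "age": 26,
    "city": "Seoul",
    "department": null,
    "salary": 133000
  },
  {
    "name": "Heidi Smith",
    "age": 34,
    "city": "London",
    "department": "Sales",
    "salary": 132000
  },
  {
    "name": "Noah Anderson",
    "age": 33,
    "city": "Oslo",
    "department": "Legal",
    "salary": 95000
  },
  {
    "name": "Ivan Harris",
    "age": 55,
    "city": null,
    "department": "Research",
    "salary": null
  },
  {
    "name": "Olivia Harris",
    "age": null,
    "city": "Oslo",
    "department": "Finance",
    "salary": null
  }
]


Checking for missing (null) values in 7 records:

  Olivia Jones: department, salary
  Eve Davis: city
  Noah Harris: department
  Heidi Smith: complete
  Noah Anderson: complete
  Ivan Harris: city, salary
  Olivia Harris: age, salary

Per field:
  name: 0 missing
  age: 1 missing
  city: 2 missing
  department: 2 missing
  salary: 3 missing

Total missing values: 8
Records with any missing: 5

8 missing values (age: 1, city: 2, department: 2, salary: 3); 5 incomplete records


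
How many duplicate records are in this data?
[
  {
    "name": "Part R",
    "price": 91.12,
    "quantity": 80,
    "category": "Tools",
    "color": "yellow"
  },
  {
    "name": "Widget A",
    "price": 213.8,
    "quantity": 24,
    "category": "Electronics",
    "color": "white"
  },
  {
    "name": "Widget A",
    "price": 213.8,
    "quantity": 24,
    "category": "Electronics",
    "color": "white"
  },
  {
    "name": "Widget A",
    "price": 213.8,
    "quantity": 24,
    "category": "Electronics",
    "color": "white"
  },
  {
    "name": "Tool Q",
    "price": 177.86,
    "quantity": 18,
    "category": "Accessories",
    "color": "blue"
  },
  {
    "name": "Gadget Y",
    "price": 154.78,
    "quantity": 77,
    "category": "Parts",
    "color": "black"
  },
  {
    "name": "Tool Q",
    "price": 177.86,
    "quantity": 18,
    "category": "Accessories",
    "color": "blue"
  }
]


Checking 7 records for duplicates:

  Row 1: Part R ($91.12, qty 80)
  Row 2: Widget A ($213.8, qty 24)
  Row 3: Widget A ($213.8, qty 24) <-- DUPLICATE
  Row 4: Widget A ($213.8, qty 24) <-- DUPLICATE
  Row 5: Tool Q ($177.86, qty 18)
  Row 6: Gadget Y ($154.78, qty 77)
  Row 7: Tool Q ($177.86, qty 18) <-- DUPLICATE

Duplicates found: 3
Unique records: 4

3 duplicates, 4 unique


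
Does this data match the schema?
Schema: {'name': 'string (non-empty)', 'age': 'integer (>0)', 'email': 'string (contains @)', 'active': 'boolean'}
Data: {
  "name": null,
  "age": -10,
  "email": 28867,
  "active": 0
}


Validating each field against schema:
  name: FAIL (null is not a string)
  age: FAIL (-10 is not > 0)
  email: FAIL (28867 is not a string)
  active: FAIL (0 is not a boolean)

Result: INVALID (4 errors: name, age, email, active)

INVALID (4 errors: name, age, email, active)


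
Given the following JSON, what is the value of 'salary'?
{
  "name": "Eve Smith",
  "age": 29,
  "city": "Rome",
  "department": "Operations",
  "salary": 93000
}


Looking up field 'salary'
Value: 93000

93000


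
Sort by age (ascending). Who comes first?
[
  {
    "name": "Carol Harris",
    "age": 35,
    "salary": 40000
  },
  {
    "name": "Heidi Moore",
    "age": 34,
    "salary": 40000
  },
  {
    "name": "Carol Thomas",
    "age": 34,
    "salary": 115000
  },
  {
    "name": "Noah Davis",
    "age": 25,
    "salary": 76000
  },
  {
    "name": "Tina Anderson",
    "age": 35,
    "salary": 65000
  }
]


Sort by: age (ascending)

Sorted order:
  1. Noah Davis (age = 25)
  2. Heidi Moore (age = 34)
  3. Carol Thomas (age = 34)
  4. Carol Harris (age = 35)
  5. Tina Anderson (age = 35)

First: Noah Davis

Noah Davis


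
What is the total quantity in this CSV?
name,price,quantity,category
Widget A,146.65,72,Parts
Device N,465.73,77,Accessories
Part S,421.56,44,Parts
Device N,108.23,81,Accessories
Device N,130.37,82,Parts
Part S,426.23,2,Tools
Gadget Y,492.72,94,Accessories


Computing total quantity:
Values: [72, 77, 44, 81, 82, 2, 94]
Sum = 452

452


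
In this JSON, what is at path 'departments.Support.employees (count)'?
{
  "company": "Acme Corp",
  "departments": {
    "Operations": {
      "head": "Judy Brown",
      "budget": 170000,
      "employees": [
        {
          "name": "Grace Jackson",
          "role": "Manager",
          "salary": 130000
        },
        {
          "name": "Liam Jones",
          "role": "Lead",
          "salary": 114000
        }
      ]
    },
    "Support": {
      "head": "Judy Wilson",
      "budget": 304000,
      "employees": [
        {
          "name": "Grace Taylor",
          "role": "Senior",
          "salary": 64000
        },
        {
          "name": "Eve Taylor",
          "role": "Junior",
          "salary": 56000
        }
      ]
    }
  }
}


Path: departments.Support.employees (count)

Navigate:
  -> departments
  -> Support
  -> employees (array, length 2)

2


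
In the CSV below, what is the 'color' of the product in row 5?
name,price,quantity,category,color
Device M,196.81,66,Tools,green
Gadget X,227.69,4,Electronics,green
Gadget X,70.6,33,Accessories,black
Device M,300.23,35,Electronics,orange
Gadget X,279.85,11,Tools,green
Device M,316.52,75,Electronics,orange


Query: Row 5 ('Gadget X'), column 'color'
Value: green

green


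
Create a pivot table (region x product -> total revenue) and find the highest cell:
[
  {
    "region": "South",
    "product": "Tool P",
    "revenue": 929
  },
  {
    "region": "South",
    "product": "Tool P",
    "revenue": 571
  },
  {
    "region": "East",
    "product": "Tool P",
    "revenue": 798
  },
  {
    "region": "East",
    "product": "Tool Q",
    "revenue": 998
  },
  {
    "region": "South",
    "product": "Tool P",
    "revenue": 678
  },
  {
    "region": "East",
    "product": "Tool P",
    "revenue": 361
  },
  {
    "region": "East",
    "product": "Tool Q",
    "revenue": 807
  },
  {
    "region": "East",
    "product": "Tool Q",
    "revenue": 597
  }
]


Pivot: region (rows) x product (columns) -> total revenue

     Tool P        Tool Q      
East          1159          2402  
South         2178             0  

Highest: East / Tool Q = $2402

East / Tool Q = $2402


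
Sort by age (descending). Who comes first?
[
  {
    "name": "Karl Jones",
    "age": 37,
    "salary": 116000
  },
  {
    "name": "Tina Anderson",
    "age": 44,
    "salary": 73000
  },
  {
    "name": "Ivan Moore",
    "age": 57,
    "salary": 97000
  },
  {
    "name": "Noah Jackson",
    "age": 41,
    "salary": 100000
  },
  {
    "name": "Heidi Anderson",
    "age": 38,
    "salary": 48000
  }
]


Sort by: age (descending)

Sorted order:
  1. Ivan Moore (age = 57)
  2. Tina Anderson (age = 44)
  3. Noah Jackson (age = 41)
  4. Heidi Anderson (age = 38)
  5. Karl Jones (age = 37)

First: Ivan Moore

Ivan Moore


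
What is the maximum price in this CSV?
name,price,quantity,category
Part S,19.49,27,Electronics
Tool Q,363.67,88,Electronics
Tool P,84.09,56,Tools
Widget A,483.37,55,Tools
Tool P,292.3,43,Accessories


Computing maximum price:
Values: [19.49, 363.67, 84.09, 483.37, 292.3]
Max = 483.37

483.37


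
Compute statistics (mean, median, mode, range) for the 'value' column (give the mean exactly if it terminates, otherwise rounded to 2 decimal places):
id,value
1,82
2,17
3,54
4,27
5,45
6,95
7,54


Data: [82, 17, 54, 27, 45, 95, 54]
Count: 7
Sum: 374
Mean: 374/7 ≈ 53.43 (rounded to 2 decimal places)
Sorted: [17, 27, 45, 54, 54, 82, 95]
Median: 54.0
Mode: 54 (2 times)
Range: 95 - 17 = 78
Min: 17, Max: 95

mean≈53.43, median=54.0, mode=54, range=78


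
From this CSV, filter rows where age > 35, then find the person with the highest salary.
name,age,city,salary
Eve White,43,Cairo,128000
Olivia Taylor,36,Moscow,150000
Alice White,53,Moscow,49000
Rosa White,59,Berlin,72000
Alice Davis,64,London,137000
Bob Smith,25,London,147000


Filter: age > 35
Sort by: salary (descending)

Filtered records (5):
  Olivia Taylor, age 36, salary $150000
  Alice Davis, age 64, salary $137000
  Eve White, age 43, salary $128000
  Rosa White, age 59, salary $72000
  Alice White, age 53, salary $49000

Highest salary: Olivia Taylor ($150000)

Olivia Taylor


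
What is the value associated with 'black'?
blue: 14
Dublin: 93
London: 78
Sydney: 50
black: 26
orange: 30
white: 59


Looking up key 'black'
Value: 26

26


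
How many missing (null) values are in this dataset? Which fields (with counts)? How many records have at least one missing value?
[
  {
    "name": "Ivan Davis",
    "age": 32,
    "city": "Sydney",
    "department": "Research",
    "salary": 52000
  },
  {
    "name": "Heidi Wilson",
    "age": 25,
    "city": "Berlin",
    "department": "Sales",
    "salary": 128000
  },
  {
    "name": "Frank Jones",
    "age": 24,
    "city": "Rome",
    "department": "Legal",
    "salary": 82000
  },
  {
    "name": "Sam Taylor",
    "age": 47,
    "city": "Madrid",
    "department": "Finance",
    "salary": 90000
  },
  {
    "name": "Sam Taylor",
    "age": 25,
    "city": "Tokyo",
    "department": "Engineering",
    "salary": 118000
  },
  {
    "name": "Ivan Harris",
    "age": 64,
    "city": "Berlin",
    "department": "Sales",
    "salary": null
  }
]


Checking for missing (null) values in 6 records:

  Ivan Davis: complete
  Heidi Wilson: complete
  Frank Jones: complete
  Sam Taylor: complete
  Sam Taylor: complete
  Ivan Harris: salary

Per field:
  name: 0 missing
  age: 0 missing
  city: 0 missing
  department: 0 missing
  salary: 1 missing

Total missing values: 1
Records with any missing: 1

1 missing values (salary: 1); 1 incomplete records


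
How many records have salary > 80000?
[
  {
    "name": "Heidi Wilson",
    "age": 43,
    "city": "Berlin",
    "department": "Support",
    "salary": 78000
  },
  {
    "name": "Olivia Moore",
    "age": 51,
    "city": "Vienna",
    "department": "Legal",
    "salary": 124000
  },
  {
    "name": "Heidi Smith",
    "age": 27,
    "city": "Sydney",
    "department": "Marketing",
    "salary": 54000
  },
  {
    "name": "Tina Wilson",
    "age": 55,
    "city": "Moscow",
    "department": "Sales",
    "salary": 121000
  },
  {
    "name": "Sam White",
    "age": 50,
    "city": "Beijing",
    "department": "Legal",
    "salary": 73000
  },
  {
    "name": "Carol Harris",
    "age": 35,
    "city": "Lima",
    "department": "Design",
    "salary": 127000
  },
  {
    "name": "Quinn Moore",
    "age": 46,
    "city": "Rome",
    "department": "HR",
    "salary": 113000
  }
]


Data: 7 records
Condition: salary > 80000

Checking each record:
  Heidi Wilson: 78000
  Olivia Moore: 124000 MATCH
  Heidi Smith: 54000
  Tina Wilson: 121000 MATCH
  Sam White: 73000
  Carol Harris: 127000 MATCH
  Quinn Moore: 113000 MATCH

Count: 4

4


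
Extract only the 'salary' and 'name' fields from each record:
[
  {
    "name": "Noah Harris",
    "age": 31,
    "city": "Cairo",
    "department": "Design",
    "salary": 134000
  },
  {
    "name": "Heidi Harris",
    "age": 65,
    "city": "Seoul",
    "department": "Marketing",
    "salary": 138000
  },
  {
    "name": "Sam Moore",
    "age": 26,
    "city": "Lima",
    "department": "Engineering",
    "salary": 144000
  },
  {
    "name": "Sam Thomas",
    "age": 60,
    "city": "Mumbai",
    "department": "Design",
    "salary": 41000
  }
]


Original: 4 records with fields: name, age, city, department, salary
Keep: ['salary', 'name']
Drop: ['age', 'city', 'department']
Result: 4 records, 2 fields each

[
  {
    "salary": 134000,
    "name": "Noah Harris"
  },
  {
    "salary": 138000,
    "name": "Heidi Harris"
  },
  {
    "salary": 144000,
    "name": "Sam Moore"
  },
  {
    "salary": 41000,
    "name": "Sam Thomas"
  }
]


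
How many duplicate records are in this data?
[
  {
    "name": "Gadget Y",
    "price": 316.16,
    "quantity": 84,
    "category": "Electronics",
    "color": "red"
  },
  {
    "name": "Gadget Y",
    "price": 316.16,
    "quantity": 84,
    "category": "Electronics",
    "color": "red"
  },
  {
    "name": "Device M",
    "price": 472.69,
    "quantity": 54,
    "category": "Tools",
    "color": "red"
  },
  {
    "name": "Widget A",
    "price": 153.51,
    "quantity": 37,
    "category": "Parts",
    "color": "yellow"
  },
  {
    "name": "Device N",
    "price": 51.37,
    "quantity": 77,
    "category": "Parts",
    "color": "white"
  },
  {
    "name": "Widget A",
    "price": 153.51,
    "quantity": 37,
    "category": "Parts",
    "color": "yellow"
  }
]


Checking 6 records for duplicates:

  Row 1: Gadget Y ($316.16, qty 84)
  Row 2: Gadget Y ($316.16, qty 84) <-- DUPLICATE
  Row 3: Device M ($472.69, qty 54)
  Row 4: Widget A ($153.51, qty 37)
  Row 5: Device N ($51.37, qty 77)
  Row 6: Widget A ($153.51, qty 37) <-- DUPLICATE

Duplicates found: 2
Unique records: 4

2 duplicates, 4 unique


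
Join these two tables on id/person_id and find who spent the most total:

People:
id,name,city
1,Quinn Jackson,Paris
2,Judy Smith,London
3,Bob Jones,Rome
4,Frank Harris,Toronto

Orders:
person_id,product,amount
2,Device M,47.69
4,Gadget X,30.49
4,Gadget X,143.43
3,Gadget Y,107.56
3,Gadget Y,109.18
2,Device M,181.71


Join on: people.id = orders.person_id

Joined rows:
  Judy Smith (London) bought Device M for $47.69
  Frank Harris (Toronto) bought Gadget X for $30.49
  Frank Harris (Toronto) bought Gadget X for $143.43
  Bob Jones (Rome) bought Gadget Y for $107.56
  Bob Jones (Rome) bought Gadget Y for $109.18
  Judy Smith (London) bought Device M for $181.71

Total per person:
  Judy Smith: $229.40
  Bob Jones: $216.74
  Frank Harris: $173.92

Top spender: Judy Smith ($229.40)

Judy Smith ($229.40)


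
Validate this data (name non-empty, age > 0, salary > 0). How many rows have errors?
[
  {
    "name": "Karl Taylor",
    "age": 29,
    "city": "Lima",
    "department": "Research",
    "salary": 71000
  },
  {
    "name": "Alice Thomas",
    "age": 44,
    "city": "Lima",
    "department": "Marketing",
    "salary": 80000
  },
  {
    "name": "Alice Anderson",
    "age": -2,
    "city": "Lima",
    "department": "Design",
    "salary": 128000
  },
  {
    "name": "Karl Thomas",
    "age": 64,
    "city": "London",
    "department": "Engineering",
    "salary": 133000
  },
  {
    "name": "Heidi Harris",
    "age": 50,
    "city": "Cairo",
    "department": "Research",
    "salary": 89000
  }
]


Validating 5 records:
Rules: name non-empty, age > 0, salary > 0

  Row 1 (Karl Taylor): OK
  Row 2 (Alice Thomas): OK
  Row 3 (Alice Anderson): negative age: -2
  Row 4 (Karl Thomas): OK
  Row 5 (Heidi Harris): OK

Total errors: 1

1 errors


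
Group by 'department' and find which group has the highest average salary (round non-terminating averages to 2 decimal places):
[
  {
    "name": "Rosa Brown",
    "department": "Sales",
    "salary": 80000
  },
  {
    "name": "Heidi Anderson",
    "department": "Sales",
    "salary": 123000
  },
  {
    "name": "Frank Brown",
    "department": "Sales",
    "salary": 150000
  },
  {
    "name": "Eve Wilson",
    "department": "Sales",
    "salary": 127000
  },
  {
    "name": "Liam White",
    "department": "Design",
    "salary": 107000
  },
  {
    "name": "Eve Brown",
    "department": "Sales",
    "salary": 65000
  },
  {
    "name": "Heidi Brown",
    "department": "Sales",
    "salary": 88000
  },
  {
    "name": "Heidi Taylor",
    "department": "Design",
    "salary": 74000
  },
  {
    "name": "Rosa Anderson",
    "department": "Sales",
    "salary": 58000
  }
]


Group by: department

Groups:
  Design: 2 people, avg salary = 181000/2 = $90500
  Sales: 7 people, avg salary = 691000/7 ≈ $98714.29

Highest average salary: Sales (≈$98714.29)

Sales (≈$98714.29)


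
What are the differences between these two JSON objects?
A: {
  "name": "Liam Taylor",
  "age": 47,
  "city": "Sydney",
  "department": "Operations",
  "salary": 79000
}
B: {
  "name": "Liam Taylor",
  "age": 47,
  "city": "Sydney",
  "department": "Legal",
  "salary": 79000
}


Comparing each field (in key order):
  name: same
  age: same
  city: same
  department: DIFFERENT
  salary: same
Differences:
  department: Operations -> Legal

1 field(s) changed

1 change: department


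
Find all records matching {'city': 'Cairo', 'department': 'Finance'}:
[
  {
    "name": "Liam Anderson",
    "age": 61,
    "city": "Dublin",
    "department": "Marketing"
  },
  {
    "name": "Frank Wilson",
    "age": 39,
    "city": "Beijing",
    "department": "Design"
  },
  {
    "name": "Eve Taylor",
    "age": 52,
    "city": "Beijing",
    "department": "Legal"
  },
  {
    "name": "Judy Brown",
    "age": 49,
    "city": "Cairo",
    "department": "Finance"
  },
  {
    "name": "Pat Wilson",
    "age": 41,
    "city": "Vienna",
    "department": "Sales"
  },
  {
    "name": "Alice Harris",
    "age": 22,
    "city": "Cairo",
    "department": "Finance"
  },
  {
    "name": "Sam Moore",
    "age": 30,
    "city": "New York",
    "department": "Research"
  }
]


Search criteria: {'city': 'Cairo', 'department': 'Finance'}

Checking 7 records:
  Liam Anderson: {city: Dublin, department: Marketing}
  Frank Wilson: {city: Beijing, department: Design}
  Eve Taylor: {city: Beijing, department: Legal}
  Judy Brown: {city: Cairo, department: Finance} <-- MATCH
  Pat Wilson: {city: Vienna, department: Sales}
  Alice Harris: {city: Cairo, department: Finance} <-- MATCH
  Sam Moore: {city: New York, department: Research}

Matches: ["Judy Brown", "Alice Harris"]

["Judy Brown", "Alice Harris"]


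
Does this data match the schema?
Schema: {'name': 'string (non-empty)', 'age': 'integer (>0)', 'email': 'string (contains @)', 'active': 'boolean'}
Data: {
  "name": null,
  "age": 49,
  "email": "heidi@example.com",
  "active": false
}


Validating each field against schema:
  name: FAIL (null is not a string)
  age: OK (positive integer)
  email: OK (string with @)
  active: OK (boolean)

Result: INVALID (1 error: name)

INVALID (1 error: name)


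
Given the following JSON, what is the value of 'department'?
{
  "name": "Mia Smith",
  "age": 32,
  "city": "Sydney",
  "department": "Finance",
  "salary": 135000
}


Looking up field 'department'
Value: Finance

Finance


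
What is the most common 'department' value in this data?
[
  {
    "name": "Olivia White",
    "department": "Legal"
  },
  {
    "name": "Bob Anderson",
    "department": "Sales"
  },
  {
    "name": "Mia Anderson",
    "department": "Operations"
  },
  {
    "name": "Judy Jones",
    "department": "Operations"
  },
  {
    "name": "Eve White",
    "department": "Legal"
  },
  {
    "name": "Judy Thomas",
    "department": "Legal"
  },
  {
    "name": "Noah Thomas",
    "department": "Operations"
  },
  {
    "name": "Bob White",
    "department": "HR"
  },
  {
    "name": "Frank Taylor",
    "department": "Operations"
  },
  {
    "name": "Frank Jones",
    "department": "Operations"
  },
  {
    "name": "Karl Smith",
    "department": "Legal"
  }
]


Counting 'department' values across 11 records:

  Operations: 5 #####
  Legal: 4 ####
  Sales: 1 #
  HR: 1 #

Most common: Operations (5 times)

Operations (5 times)


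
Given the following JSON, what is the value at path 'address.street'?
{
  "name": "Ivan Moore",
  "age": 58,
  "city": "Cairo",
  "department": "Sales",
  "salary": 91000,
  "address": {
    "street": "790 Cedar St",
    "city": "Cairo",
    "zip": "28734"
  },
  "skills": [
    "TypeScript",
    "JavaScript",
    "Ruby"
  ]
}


Query: address.street
Path: address -> street
Value: 790 Cedar St

790 Cedar St


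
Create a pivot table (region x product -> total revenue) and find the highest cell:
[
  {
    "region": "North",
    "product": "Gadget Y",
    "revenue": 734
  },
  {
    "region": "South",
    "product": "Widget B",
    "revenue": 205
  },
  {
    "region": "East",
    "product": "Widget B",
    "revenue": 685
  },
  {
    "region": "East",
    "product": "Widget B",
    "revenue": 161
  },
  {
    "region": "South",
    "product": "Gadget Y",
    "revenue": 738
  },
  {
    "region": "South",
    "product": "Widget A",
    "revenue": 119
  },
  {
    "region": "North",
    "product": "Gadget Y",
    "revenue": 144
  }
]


Pivot: region (rows) x product (columns) -> total revenue

     Gadget Y      Widget A      Widget B    
East             0             0           846  
North          878             0             0  
South          738           119           205  

Highest: North / Gadget Y = $878

North / Gadget Y = $878


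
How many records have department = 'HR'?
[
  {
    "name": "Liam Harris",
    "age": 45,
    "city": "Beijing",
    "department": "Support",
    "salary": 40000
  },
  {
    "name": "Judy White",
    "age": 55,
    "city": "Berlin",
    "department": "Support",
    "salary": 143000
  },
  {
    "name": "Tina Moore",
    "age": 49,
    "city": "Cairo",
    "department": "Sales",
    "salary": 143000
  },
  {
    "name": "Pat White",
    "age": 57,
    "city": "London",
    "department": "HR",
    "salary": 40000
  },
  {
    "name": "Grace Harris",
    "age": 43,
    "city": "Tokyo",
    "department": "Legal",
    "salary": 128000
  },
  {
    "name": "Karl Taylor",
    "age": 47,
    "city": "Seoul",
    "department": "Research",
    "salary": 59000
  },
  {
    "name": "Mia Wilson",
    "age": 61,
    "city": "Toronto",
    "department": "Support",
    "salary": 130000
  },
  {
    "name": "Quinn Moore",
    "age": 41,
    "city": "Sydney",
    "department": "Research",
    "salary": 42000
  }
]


Data: 8 records
Condition: department = 'HR'

Checking each record:
  Liam Harris: Support
  Judy White: Support
  Tina Moore: Sales
  Pat White: HR MATCH
  Grace Harris: Legal
  Karl Taylor: Research
  Mia Wilson: Support
  Quinn Moore: Research

Count: 1

1


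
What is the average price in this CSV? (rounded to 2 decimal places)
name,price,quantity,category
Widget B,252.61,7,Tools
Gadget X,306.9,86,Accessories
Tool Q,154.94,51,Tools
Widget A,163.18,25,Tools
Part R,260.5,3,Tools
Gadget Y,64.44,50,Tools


Computing average price:
Values: [252.61, 306.9, 154.94, 163.18, 260.5, 64.44]
Sum = 1202.57
Count = 6
Average = 1202.57/6 ≈ 200.43 (rounded to 2 decimal places)

200.43


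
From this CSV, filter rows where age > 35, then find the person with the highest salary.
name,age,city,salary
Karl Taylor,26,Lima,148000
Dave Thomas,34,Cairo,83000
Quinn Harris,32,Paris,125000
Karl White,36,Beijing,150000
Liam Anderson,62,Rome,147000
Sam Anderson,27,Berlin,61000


Filter: age > 35
Sort by: salary (descending)

Filtered records (2):
  Karl White, age 36, salary $150000
  Liam Anderson, age 62, salary $147000

Highest salary: Karl White ($150000)

Karl White


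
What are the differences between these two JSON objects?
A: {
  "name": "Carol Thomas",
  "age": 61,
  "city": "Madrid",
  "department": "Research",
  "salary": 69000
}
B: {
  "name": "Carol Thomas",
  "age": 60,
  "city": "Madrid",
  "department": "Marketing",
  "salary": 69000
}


Comparing each field (in key order):
  name: same
  age: DIFFERENT
  city: same
  department: DIFFERENT
  salary: same
Differences:
  age: 61 -> 60
  department: Research -> Marketing

2 field(s) changed

2 changes: age, department


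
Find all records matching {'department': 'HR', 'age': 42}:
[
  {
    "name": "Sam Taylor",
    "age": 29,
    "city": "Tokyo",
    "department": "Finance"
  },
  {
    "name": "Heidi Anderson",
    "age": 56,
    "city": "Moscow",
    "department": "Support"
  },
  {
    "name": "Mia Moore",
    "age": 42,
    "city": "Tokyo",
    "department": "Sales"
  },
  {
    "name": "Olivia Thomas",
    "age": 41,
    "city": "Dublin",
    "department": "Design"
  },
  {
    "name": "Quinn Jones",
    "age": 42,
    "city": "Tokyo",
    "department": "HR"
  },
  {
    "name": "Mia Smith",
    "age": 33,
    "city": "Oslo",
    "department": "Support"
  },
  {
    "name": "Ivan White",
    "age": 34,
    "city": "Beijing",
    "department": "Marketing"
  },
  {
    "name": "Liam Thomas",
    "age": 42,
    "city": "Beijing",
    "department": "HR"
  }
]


Search criteria: {'department': 'HR', 'age': 42}

Checking 8 records:
  Sam Taylor: {department: Finance, age: 29}
  Heidi Anderson: {department: Support, age: 56}
  Mia Moore: {department: Sales, age: 42}
  Olivia Thomas: {department: Design, age: 41}
  Quinn Jones: {department: HR, age: 42} <-- MATCH
  Mia Smith: {department: Support, age: 33}
  Ivan White: {department: Marketing, age: 34}
  Liam Thomas: {department: HR, age: 42} <-- MATCH

Matches: ["Quinn Jones", "Liam Thomas"]

["Quinn Jones", "Liam Thomas"]


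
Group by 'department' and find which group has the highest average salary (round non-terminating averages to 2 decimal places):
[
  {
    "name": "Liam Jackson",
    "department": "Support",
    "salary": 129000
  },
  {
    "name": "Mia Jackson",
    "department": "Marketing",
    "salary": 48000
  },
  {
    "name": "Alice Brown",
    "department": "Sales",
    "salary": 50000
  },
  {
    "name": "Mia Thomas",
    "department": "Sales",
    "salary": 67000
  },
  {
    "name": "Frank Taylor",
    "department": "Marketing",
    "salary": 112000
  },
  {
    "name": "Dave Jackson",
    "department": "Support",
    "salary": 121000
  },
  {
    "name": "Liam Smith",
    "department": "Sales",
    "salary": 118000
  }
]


Group by: department

Groups:
  Marketing: 2 people, avg salary = 160000/2 = $80000
  Sales: 3 people, avg salary = 235000/3 ≈ $78333.33
  Support: 2 people, avg salary = 250000/2 = $125000

Highest average salary: Support ($125000)

Support ($125000)


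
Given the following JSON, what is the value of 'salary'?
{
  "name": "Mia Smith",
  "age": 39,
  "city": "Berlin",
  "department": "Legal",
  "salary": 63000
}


Looking up field 'salary'
Value: 63000

63000


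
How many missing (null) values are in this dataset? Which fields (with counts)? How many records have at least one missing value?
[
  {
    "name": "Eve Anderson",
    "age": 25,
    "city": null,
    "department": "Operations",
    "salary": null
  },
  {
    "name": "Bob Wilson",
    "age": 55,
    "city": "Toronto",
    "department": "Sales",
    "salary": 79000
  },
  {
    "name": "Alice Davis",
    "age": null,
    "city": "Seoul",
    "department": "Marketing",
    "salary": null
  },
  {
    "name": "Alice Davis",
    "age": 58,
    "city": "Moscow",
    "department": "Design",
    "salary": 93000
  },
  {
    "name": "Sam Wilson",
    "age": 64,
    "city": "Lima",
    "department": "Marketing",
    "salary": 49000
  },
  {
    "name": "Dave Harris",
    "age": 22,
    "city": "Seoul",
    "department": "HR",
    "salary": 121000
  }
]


Checking for missing (null) values in 6 records:

  Eve Anderson: city, salary
  Bob Wilson: complete
  Alice Davis: age, salary
  Alice Davis: complete
  Sam Wilson: complete
  Dave Harris: complete

Per field:
  name: 0 missing
  age: 1 missing
  city: 1 missing
  department: 0 missing
  salary: 2 missing

Total missing values: 4
Records with any missing: 2

4 missing values (age: 1, city: 1, salary: 2); 2 incomplete records


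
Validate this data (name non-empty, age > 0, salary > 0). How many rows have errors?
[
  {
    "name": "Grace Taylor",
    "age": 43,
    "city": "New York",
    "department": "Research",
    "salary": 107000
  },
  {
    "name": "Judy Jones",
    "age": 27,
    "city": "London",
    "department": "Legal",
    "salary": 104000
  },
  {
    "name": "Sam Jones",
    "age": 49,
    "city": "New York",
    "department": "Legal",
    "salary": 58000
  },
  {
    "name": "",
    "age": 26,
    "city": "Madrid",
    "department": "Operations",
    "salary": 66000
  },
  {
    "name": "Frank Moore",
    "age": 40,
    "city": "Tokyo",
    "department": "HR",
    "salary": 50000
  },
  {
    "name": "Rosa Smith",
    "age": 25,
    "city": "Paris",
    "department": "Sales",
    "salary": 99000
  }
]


Validating 6 records:
Rules: name non-empty, age > 0, salary > 0

  Row 1 (Grace Taylor): OK
  Row 2 (Judy Jones): OK
  Row 3 (Sam Jones): OK
  Row 4 (???): empty name
  Row 5 (Frank Moore): OK
  Row 6 (Rosa Smith): OK

Total errors: 1

1 errors


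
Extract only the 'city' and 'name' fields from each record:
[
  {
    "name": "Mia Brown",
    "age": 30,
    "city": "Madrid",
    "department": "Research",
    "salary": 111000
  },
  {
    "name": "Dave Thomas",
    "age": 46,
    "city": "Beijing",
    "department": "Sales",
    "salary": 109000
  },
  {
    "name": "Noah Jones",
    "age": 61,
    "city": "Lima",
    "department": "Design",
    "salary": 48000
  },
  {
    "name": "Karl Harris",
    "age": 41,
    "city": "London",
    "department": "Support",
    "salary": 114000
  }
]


Original: 4 records with fields: name, age, city, department, salary
Keep: ['city', 'name']
Drop: ['age', 'department', 'salary']
Result: 4 records, 2 fields each

[
  {
    "city": "Madrid",
    "name": "Mia Brown"
  },
  {
    "city": "Beijing",
    "name": "Dave Thomas"
  },
  {
    "city": "Lima",
    "name": "Noah Jones"
  },
  {
    "city": "London",
    "name": "Karl Harris"
  }
]


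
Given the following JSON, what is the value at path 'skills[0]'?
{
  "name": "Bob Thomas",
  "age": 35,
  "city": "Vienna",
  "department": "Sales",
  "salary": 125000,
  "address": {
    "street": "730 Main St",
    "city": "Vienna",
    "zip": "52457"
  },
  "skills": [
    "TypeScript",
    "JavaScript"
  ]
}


Query: skills[0]
Path: skills -> first element
Value: TypeScript

TypeScript


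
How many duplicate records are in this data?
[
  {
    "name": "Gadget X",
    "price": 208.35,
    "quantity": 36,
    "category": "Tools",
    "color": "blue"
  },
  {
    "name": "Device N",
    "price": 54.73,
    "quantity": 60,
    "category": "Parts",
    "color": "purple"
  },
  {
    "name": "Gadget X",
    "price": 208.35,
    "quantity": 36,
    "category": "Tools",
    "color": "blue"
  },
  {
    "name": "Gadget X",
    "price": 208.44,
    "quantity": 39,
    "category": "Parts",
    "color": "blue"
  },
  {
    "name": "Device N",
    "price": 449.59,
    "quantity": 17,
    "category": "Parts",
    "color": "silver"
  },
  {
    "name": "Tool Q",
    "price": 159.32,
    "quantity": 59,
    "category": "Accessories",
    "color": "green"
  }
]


Checking 6 records for duplicates:

  Row 1: Gadget X ($208.35, qty 36)
  Row 2: Device N ($54.73, qty 60)
  Row 3: Gadget X ($208.35, qty 36) <-- DUPLICATE
  Row 4: Gadget X ($208.44, qty 39)
  Row 5: Device N ($449.59, qty 17)
  Row 6: Tool Q ($159.32, qty 59)

Duplicates found: 1
Unique records: 5

1 duplicates, 5 unique


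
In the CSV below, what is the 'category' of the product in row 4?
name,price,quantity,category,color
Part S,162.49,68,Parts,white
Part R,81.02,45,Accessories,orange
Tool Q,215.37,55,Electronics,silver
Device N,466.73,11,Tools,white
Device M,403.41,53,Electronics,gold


Query: Row 4 ('Device N'), column 'category'
Value: Tools

Tools


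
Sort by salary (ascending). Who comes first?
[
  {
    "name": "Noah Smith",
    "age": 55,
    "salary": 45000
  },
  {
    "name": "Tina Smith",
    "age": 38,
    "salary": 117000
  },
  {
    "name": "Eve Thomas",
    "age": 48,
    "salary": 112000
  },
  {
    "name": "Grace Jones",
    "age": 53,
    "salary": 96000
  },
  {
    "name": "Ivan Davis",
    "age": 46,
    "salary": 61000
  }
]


Sort by: salary (ascending)

Sorted order:
  1. Noah Smith (salary = 45000)
  2. Ivan Davis (salary = 61000)
  3. Grace Jones (salary = 96000)
  4. Eve Thomas (salary = 112000)
  5. Tina Smith (salary = 117000)

First: Noah Smith

Noah Smith


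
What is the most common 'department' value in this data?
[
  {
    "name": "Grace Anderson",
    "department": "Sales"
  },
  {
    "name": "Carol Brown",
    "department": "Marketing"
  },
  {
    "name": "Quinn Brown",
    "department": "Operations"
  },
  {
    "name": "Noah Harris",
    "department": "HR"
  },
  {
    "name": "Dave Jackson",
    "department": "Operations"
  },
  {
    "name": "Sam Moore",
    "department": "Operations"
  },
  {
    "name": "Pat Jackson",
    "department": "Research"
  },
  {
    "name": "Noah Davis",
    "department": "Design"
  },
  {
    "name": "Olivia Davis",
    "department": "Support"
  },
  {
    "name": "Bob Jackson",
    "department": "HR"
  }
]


Counting 'department' values across 10 records:

  Operations: 3 ###
  HR: 2 ##
  Sales: 1 #
  Marketing: 1 #
  Research: 1 #
  Design: 1 #
  Support: 1 #

Most common: Operations (3 times)

Operations (3 times)


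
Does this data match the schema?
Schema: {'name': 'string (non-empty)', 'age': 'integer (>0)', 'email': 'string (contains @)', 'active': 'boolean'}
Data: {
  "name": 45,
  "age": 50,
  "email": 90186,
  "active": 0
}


Validating each field against schema:
  name: FAIL (45 is not a string)
  age: OK (positive integer)
  email: FAIL (90186 is not a string)
  active: FAIL (0 is not a boolean)

Result: INVALID (3 errors: name, email, active)

INVALID (3 errors: name, email, active)


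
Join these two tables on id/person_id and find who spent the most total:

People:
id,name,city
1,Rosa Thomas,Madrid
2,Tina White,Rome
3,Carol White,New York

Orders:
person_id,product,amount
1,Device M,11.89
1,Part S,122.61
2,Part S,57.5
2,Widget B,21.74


Join on: people.id = orders.person_id

Joined rows:
  Rosa Thomas (Madrid) bought Device M for $11.89
  Rosa Thomas (Madrid) bought Part S for $122.61
  Tina White (Rome) bought Part S for $57.5
  Tina White (Rome) bought Widget B for $21.74

Total per person:
  Rosa Thomas: $134.50
  Tina White: $79.24

Top spender: Rosa Thomas ($134.50)

Rosa Thomas ($134.50)


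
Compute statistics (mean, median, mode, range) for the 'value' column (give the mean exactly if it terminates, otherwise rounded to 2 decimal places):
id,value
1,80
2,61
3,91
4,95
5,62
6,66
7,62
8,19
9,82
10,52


Data: [80, 61, 91, 95, 62, 66, 62, 19, 82, 52]
Count: 10
Sum: 670
Mean: 670/10 = 67
Sorted: [19, 52, 61, 62, 62, 66, 80, 82, 91, 95]
Median: 64.0
Mode: 62 (2 times)
Range: 95 - 19 = 76
Min: 19, Max: 95

mean=67, median=64.0, mode=62, range=76


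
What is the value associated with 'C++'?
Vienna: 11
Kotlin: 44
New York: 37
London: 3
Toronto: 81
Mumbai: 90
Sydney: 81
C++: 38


Looking up key 'C++'
Value: 38

38


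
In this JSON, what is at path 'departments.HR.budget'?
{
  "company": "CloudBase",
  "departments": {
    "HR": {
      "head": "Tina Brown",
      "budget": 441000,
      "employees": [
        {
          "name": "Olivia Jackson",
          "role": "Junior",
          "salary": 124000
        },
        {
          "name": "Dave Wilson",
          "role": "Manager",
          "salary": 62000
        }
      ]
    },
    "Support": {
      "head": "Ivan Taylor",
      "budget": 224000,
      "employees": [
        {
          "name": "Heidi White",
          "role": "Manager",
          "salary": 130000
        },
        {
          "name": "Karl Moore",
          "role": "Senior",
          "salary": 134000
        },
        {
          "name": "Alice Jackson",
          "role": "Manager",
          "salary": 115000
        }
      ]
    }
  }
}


Path: departments.HR.budget

Navigate:
  -> departments
  -> HR
  -> budget = 441000

441000


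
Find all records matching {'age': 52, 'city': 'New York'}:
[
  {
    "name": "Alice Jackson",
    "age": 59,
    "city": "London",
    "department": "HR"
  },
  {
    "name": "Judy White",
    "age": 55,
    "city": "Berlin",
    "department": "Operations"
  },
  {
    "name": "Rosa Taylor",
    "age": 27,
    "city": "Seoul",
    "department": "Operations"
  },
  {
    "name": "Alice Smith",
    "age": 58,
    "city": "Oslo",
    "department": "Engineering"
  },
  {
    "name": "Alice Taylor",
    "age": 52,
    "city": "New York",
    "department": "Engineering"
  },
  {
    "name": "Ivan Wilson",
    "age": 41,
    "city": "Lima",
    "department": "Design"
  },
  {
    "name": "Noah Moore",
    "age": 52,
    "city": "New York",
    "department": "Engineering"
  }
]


Search criteria: {'age': 52, 'city': 'New York'}

Checking 7 records:
  Alice Jackson: {age: 59, city: London}
  Judy White: {age: 55, city: Berlin}
  Rosa Taylor: {age: 27, city: Seoul}
  Alice Smith: {age: 58, city: Oslo}
  Alice Taylor: {age: 52, city: New York} <-- MATCH
  Ivan Wilson: {age: 41, city: Lima}
  Noah Moore: {age: 52, city: New York} <-- MATCH

Matches: ["Alice Taylor", "Noah Moore"]

["Alice Taylor", "Noah Moore"]


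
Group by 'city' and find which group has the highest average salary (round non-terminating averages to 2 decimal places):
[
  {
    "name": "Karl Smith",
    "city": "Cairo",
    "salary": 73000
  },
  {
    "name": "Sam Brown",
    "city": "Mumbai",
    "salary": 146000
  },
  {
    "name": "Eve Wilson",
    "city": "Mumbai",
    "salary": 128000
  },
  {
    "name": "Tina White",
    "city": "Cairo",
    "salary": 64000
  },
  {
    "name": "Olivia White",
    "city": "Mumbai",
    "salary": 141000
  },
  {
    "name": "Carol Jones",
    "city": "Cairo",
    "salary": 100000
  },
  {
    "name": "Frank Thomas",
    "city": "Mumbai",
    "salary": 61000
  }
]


Group by: city

Groups:
  Cairo: 3 people, avg salary = 237000/3 = $79000
  Mumbai: 4 people, avg salary = 476000/4 = $119000

Highest average salary: Mumbai ($119000)

Mumbai ($119000)
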